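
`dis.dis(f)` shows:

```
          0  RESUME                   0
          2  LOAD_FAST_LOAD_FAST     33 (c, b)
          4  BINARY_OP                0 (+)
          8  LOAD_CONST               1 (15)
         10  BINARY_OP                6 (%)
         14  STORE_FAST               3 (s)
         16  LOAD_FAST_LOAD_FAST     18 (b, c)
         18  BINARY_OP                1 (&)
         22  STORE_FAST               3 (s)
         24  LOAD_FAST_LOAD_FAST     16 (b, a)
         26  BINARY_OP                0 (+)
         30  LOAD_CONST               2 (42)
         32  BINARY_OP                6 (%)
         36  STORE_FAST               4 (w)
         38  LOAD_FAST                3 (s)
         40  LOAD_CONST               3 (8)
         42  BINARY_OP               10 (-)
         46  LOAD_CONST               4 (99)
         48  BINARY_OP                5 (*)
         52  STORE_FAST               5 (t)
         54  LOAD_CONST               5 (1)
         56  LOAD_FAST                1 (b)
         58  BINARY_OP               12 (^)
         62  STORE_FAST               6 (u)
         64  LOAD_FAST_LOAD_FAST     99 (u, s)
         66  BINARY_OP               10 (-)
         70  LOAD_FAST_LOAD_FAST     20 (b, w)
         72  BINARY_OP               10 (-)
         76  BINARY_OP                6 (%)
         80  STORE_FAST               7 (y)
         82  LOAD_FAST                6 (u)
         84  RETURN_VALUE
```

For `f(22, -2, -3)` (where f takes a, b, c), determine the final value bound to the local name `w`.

LOAD_FAST_LOAD_FAST c,b → push -3,-2. Stack: [-3, -2]
BINARY_OP + → -3 + -2 = -5. Stack: [-5]
LOAD_CONST → push 15. Stack: [-5, 15]
BINARY_OP % → -5 % 15 = 10. Stack: [10]
STORE_FAST s → s=10. Stack: []
LOAD_FAST_LOAD_FAST b,c → push -2,-3. Stack: [-2, -3]
BINARY_OP & → -2 & -3 = -4. Stack: [-4]
STORE_FAST s → s=-4. Stack: []
LOAD_FAST_LOAD_FAST b,a → push -2,22. Stack: [-2, 22]
BINARY_OP + → -2 + 22 = 20. Stack: [20]
LOAD_CONST → push 42. Stack: [20, 42]
BINARY_OP % → 20 % 42 = 20. Stack: [20]
STORE_FAST w → w=20. Stack: []
LOAD_FAST s → push -4. Stack: [-4]
LOAD_CONST → push 8. Stack: [-4, 8]
BINARY_OP - → -4 - 8 = -12. Stack: [-12]
LOAD_CONST → push 99. Stack: [-12, 99]
BINARY_OP * → -12 * 99 = -1188. Stack: [-1188]
STORE_FAST t → t=-1188. Stack: []
LOAD_CONST → push 1. Stack: [1]
LOAD_FAST b → push -2. Stack: [1, -2]
BINARY_OP ^ → 1 ^ -2 = -1. Stack: [-1]
STORE_FAST u → u=-1. Stack: []
LOAD_FAST_LOAD_FAST u,s → push -1,-4. Stack: [-1, -4]
BINARY_OP - → -1 - -4 = 3. Stack: [3]
LOAD_FAST_LOAD_FAST b,w → push -2,20. Stack: [3, -2, 20]
BINARY_OP - → -2 - 20 = -22. Stack: [3, -22]
BINARY_OP % → 3 % -22 = -19. Stack: [-19]
STORE_FAST y → y=-19. Stack: []
LOAD_FAST u → push -1. Stack: [-1]
RETURN_VALUE → return -1.

20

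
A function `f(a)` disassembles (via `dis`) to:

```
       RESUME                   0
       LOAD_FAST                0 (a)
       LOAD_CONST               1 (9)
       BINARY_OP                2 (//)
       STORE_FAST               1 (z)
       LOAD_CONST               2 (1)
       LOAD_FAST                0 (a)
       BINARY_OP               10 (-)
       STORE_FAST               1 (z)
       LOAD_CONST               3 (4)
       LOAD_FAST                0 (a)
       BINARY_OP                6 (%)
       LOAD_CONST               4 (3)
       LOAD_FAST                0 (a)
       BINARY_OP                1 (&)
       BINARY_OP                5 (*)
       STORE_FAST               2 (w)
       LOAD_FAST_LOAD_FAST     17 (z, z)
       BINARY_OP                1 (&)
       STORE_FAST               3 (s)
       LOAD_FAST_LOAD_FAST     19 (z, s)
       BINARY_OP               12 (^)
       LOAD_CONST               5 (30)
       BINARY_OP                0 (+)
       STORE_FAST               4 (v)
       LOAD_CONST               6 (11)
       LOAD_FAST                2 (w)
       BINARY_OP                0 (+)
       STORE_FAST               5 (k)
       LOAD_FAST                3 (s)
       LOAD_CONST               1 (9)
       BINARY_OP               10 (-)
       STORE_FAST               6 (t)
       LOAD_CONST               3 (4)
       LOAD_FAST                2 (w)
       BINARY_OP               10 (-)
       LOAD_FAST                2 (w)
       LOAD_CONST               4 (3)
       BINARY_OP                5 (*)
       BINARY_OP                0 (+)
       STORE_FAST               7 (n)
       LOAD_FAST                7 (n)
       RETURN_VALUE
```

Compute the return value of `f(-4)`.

LOAD_FAST a → push -4. Stack: [-4]
LOAD_CONST → push 9. Stack: [-4, 9]
BINARY_OP // → -4 // 9 = -1. Stack: [-1]
STORE_FAST z → z=-1. Stack: []
LOAD_CONST → push 1. Stack: [1]
LOAD_FAST a → push -4. Stack: [1, -4]
BINARY_OP - → 1 - -4 = 5. Stack: [5]
STORE_FAST z → z=5. Stack: []
LOAD_CONST → push 4. Stack: [4]
LOAD_FAST a → push -4. Stack: [4, -4]
BINARY_OP % → 4 % -4 = 0. Stack: [0]
LOAD_CONST → push 3. Stack: [0, 3]
LOAD_FAST a → push -4. Stack: [0, 3, -4]
BINARY_OP & → 3 & -4 = 0. Stack: [0, 0]
BINARY_OP * → 0 * 0 = 0. Stack: [0]
STORE_FAST w → w=0. Stack: []
LOAD_FAST_LOAD_FAST z,z → push 5,5. Stack: [5, 5]
BINARY_OP & → 5 & 5 = 5. Stack: [5]
STORE_FAST s → s=5. Stack: []
LOAD_FAST_LOAD_FAST z,s → push 5,5. Stack: [5, 5]
BINARY_OP ^ → 5 ^ 5 = 0. Stack: [0]
LOAD_CONST → push 30. Stack: [0, 30]
BINARY_OP + → 0 + 30 = 30. Stack: [30]
STORE_FAST v → v=30. Stack: []
LOAD_CONST → push 11. Stack: [11]
LOAD_FAST w → push 0. Stack: [11, 0]
BINARY_OP + → 11 + 0 = 11. Stack: [11]
STORE_FAST k → k=11. Stack: []
LOAD_FAST s → push 5. Stack: [5]
LOAD_CONST → push 9. Stack: [5, 9]
BINARY_OP - → 5 - 9 = -4. Stack: [-4]
STORE_FAST t → t=-4. Stack: []
LOAD_CONST → push 4. Stack: [4]
LOAD_FAST w → push 0. Stack: [4, 0]
BINARY_OP - → 4 - 0 = 4. Stack: [4]
LOAD_FAST w → push 0. Stack: [4, 0]
LOAD_CONST → push 3. Stack: [4, 0, 3]
BINARY_OP * → 0 * 3 = 0. Stack: [4, 0]
BINARY_OP + → 4 + 0 = 4. Stack: [4]
STORE_FAST n → n=4. Stack: []
LOAD_FAST n → push 4. Stack: [4]
RETURN_VALUE → return 4.

4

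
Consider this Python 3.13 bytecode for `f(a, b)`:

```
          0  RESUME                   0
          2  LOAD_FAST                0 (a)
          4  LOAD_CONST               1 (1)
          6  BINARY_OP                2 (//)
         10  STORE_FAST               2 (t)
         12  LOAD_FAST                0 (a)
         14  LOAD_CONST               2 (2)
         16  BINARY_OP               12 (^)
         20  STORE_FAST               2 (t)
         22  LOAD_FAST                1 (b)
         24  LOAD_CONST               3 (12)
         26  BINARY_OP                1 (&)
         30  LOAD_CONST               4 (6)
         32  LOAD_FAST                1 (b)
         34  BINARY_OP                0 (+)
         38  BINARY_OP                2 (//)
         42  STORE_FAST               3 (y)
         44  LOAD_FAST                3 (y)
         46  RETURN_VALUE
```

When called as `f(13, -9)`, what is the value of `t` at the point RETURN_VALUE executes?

LOAD_FAST a → push 13. Stack: [13]
LOAD_CONST → push 1. Stack: [13, 1]
BINARY_OP // → 13 // 1 = 13. Stack: [13]
STORE_FAST t → t=13. Stack: []
LOAD_FAST a → push 13. Stack: [13]
LOAD_CONST → push 2. Stack: [13, 2]
BINARY_OP ^ → 13 ^ 2 = 15. Stack: [15]
STORE_FAST t → t=15. Stack: []
LOAD_FAST b → push -9. Stack: [-9]
LOAD_CONST → push 12. Stack: [-9, 12]
BINARY_OP & → -9 & 12 = 4. Stack: [4]
LOAD_CONST → push 6. Stack: [4, 6]
LOAD_FAST b → push -9. Stack: [4, 6, -9]
BINARY_OP + → 6 + -9 = -3. Stack: [4, -3]
BINARY_OP // → 4 // -3 = -2. Stack: [-2]
STORE_FAST y → y=-2. Stack: []
LOAD_FAST y → push -2. Stack: [-2]
RETURN_VALUE → return -2.

15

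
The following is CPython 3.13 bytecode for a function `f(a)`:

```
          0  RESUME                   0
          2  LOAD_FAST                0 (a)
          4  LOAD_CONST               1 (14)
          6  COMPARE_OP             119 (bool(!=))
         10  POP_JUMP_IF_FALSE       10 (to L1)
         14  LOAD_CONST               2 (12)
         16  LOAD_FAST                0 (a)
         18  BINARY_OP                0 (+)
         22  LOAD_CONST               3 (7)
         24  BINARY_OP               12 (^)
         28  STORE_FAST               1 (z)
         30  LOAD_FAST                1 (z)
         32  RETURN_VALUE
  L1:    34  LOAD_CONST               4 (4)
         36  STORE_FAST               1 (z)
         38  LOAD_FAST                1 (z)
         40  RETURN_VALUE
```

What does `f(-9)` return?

4

LOAD_FAST a → push -9. Stack: [-9]
LOAD_CONST → push 14. Stack: [-9, 14]
COMPARE_OP bool(!=) → -9 vs 14 = True. Stack: [True]
POP_JUMP_IF_FALSE → pop True; no jump. Stack: []
LOAD_CONST → push 12. Stack: [12]
LOAD_FAST a → push -9. Stack: [12, -9]
BINARY_OP + → 12 + -9 = 3. Stack: [3]
LOAD_CONST → push 7. Stack: [3, 7]
BINARY_OP ^ → 3 ^ 7 = 4. Stack: [4]
STORE_FAST z → z=4. Stack: []
LOAD_FAST z → push 4. Stack: [4]
RETURN_VALUE → return 4.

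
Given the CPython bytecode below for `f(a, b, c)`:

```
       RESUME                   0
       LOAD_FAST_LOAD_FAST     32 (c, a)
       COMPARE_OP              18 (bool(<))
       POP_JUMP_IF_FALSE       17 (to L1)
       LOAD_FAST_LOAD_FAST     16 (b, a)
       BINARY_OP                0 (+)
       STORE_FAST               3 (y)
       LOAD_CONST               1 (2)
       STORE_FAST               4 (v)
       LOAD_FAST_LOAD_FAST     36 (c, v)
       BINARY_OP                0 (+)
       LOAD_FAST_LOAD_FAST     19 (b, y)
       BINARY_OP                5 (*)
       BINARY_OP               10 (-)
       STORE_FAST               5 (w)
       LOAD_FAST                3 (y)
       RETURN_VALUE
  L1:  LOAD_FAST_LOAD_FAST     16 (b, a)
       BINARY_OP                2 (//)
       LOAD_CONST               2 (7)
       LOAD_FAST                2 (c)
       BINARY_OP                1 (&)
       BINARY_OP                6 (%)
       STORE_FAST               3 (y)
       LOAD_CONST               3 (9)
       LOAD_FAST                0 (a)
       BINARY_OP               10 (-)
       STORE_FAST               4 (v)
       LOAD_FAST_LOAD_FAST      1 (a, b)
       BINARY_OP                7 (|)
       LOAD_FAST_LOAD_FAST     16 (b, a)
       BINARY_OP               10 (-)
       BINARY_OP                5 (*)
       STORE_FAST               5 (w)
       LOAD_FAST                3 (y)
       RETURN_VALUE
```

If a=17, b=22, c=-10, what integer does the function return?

39

LOAD_FAST_LOAD_FAST c,a → push -10,17. Stack: [-10, 17]
COMPARE_OP bool(<) → -10 vs 17 = True. Stack: [True]
POP_JUMP_IF_FALSE → pop True; no jump. Stack: []
LOAD_FAST_LOAD_FAST b,a → push 22,17. Stack: [22, 17]
BINARY_OP + → 22 + 17 = 39. Stack: [39]
STORE_FAST y → y=39. Stack: []
LOAD_CONST → push 2. Stack: [2]
STORE_FAST v → v=2. Stack: []
LOAD_FAST_LOAD_FAST c,v → push -10,2. Stack: [-10, 2]
BINARY_OP + → -10 + 2 = -8. Stack: [-8]
LOAD_FAST_LOAD_FAST b,y → push 22,39. Stack: [-8, 22, 39]
BINARY_OP * → 22 * 39 = 858. Stack: [-8, 858]
BINARY_OP - → -8 - 858 = -866. Stack: [-866]
STORE_FAST w → w=-866. Stack: []
LOAD_FAST y → push 39. Stack: [39]
RETURN_VALUE → return 39.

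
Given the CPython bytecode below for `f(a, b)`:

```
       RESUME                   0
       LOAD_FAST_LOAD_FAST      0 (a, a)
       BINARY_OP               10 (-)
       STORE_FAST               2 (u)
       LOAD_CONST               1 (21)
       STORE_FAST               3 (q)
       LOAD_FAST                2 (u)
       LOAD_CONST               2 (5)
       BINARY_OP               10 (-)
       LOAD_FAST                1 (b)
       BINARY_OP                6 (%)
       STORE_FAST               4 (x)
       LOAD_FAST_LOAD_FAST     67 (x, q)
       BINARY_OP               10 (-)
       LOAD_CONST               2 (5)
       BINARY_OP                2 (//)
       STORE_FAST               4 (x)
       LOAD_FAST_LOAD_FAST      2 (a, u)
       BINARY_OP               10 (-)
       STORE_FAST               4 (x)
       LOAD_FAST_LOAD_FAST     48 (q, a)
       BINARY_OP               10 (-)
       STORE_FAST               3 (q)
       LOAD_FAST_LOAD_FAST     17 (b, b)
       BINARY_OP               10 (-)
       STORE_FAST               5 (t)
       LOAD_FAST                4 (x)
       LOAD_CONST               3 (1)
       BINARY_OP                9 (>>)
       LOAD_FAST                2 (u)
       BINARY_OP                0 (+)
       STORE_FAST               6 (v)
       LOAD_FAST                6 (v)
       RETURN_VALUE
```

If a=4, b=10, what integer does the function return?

LOAD_FAST_LOAD_FAST a,a → push 4,4. Stack: [4, 4]
BINARY_OP - → 4 - 4 = 0. Stack: [0]
STORE_FAST u → u=0. Stack: []
LOAD_CONST → push 21. Stack: [21]
STORE_FAST q → q=21. Stack: []
LOAD_FAST u → push 0. Stack: [0]
LOAD_CONST → push 5. Stack: [0, 5]
BINARY_OP - → 0 - 5 = -5. Stack: [-5]
LOAD_FAST b → push 10. Stack: [-5, 10]
BINARY_OP % → -5 % 10 = 5. Stack: [5]
STORE_FAST x → x=5. Stack: []
LOAD_FAST_LOAD_FAST x,q → push 5,21. Stack: [5, 21]
BINARY_OP - → 5 - 21 = -16. Stack: [-16]
LOAD_CONST → push 5. Stack: [-16, 5]
BINARY_OP // → -16 // 5 = -4. Stack: [-4]
STORE_FAST x → x=-4. Stack: []
LOAD_FAST_LOAD_FAST a,u → push 4,0. Stack: [4, 0]
BINARY_OP - → 4 - 0 = 4. Stack: [4]
STORE_FAST x → x=4. Stack: []
LOAD_FAST_LOAD_FAST q,a → push 21,4. Stack: [21, 4]
BINARY_OP - → 21 - 4 = 17. Stack: [17]
STORE_FAST q → q=17. Stack: []
LOAD_FAST_LOAD_FAST b,b → push 10,10. Stack: [10, 10]
BINARY_OP - → 10 - 10 = 0. Stack: [0]
STORE_FAST t → t=0. Stack: []
LOAD_FAST x → push 4. Stack: [4]
LOAD_CONST → push 1. Stack: [4, 1]
BINARY_OP >> → 4 >> 1 = 2. Stack: [2]
LOAD_FAST u → push 0. Stack: [2, 0]
BINARY_OP + → 2 + 0 = 2. Stack: [2]
STORE_FAST v → v=2. Stack: []
LOAD_FAST v → push 2. Stack: [2]
RETURN_VALUE → return 2.

2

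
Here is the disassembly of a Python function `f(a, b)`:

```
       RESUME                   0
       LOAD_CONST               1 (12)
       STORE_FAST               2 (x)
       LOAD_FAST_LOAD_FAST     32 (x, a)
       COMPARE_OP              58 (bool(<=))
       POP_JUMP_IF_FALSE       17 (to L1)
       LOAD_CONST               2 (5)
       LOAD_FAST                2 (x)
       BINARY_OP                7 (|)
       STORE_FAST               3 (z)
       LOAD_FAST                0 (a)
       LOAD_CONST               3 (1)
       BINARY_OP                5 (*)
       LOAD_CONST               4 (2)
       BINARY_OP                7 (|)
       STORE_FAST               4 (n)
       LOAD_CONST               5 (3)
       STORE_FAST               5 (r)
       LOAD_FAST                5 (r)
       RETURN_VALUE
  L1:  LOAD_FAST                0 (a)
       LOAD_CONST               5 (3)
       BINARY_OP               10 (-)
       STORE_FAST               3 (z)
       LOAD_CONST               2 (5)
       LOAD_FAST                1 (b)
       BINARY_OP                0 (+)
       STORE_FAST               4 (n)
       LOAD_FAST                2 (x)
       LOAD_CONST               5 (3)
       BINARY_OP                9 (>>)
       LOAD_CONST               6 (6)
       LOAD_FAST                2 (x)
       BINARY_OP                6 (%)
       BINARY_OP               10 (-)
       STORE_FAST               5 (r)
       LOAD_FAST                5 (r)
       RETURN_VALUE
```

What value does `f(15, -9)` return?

LOAD_CONST → push 12. Stack: [12]
STORE_FAST x → x=12. Stack: []
LOAD_FAST_LOAD_FAST x,a → push 12,15. Stack: [12, 15]
COMPARE_OP bool(<=) → 12 vs 15 = True. Stack: [True]
POP_JUMP_IF_FALSE → pop True; no jump. Stack: []
LOAD_CONST → push 5. Stack: [5]
LOAD_FAST x → push 12. Stack: [5, 12]
BINARY_OP | → 5 | 12 = 13. Stack: [13]
STORE_FAST z → z=13. Stack: []
LOAD_FAST a → push 15. Stack: [15]
LOAD_CONST → push 1. Stack: [15, 1]
BINARY_OP * → 15 * 1 = 15. Stack: [15]
LOAD_CONST → push 2. Stack: [15, 2]
BINARY_OP | → 15 | 2 = 15. Stack: [15]
STORE_FAST n → n=15. Stack: []
LOAD_CONST → push 3. Stack: [3]
STORE_FAST r → r=3. Stack: []
LOAD_FAST r → push 3. Stack: [3]
RETURN_VALUE → return 3.

3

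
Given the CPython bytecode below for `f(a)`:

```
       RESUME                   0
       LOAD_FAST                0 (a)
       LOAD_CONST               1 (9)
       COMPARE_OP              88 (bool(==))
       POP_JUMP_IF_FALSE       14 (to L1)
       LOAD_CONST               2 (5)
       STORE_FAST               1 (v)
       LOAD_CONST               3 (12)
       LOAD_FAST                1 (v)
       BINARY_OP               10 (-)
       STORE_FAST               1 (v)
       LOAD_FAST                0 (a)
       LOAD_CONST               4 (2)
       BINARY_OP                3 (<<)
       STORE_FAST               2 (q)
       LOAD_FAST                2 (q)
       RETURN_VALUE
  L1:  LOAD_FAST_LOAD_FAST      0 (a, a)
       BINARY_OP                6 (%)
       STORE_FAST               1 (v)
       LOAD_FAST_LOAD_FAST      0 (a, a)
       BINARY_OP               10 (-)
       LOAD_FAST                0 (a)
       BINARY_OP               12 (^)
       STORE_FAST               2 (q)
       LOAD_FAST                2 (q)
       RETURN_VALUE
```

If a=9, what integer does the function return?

36

LOAD_FAST a → push 9. Stack: [9]
LOAD_CONST → push 9. Stack: [9, 9]
COMPARE_OP bool(==) → 9 vs 9 = True. Stack: [True]
POP_JUMP_IF_FALSE → pop True; no jump. Stack: []
LOAD_CONST → push 5. Stack: [5]
STORE_FAST v → v=5. Stack: []
LOAD_CONST → push 12. Stack: [12]
LOAD_FAST v → push 5. Stack: [12, 5]
BINARY_OP - → 12 - 5 = 7. Stack: [7]
STORE_FAST v → v=7. Stack: []
LOAD_FAST a → push 9. Stack: [9]
LOAD_CONST → push 2. Stack: [9, 2]
BINARY_OP << → 9 << 2 = 36. Stack: [36]
STORE_FAST q → q=36. Stack: []
LOAD_FAST q → push 36. Stack: [36]
RETURN_VALUE → return 36.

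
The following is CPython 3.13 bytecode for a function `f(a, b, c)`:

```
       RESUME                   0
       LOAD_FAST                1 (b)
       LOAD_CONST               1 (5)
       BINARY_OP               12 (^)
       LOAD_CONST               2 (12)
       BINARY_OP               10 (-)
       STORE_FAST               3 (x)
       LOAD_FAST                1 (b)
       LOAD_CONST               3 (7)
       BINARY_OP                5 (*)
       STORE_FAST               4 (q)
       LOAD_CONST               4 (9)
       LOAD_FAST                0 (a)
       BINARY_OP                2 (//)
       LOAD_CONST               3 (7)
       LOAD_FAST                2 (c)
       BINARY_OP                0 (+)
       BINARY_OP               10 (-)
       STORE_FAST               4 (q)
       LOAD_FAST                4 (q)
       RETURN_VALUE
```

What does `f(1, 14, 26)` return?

-24

LOAD_FAST b → push 14. Stack: [14]
LOAD_CONST → push 5. Stack: [14, 5]
BINARY_OP ^ → 14 ^ 5 = 11. Stack: [11]
LOAD_CONST → push 12. Stack: [11, 12]
BINARY_OP - → 11 - 12 = -1. Stack: [-1]
STORE_FAST x → x=-1. Stack: []
LOAD_FAST b → push 14. Stack: [14]
LOAD_CONST → push 7. Stack: [14, 7]
BINARY_OP * → 14 * 7 = 98. Stack: [98]
STORE_FAST q → q=98. Stack: []
LOAD_CONST → push 9. Stack: [9]
LOAD_FAST a → push 1. Stack: [9, 1]
BINARY_OP // → 9 // 1 = 9. Stack: [9]
LOAD_CONST → push 7. Stack: [9, 7]
LOAD_FAST c → push 26. Stack: [9, 7, 26]
BINARY_OP + → 7 + 26 = 33. Stack: [9, 33]
BINARY_OP - → 9 - 33 = -24. Stack: [-24]
STORE_FAST q → q=-24. Stack: []
LOAD_FAST q → push -24. Stack: [-24]
RETURN_VALUE → return -24.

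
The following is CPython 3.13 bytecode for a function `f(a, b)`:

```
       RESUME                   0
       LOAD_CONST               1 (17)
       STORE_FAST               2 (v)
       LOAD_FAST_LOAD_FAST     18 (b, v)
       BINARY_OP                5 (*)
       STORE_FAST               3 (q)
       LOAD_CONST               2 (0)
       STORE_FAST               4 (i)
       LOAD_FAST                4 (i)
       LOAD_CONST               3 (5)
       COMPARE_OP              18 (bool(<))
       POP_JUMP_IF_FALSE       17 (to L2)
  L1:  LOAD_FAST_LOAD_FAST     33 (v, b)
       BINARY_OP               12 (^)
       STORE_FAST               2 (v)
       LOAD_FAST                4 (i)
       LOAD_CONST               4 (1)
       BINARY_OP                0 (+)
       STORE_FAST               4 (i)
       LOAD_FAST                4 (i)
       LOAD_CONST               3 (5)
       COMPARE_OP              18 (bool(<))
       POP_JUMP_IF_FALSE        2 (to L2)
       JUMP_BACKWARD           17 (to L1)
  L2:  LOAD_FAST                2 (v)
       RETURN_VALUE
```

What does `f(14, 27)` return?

LOAD_CONST → push 17
STORE_FAST v → v=17
LOAD_FAST_LOAD_FAST b,v → push 27,17
BINARY_OP * → 27 * 17 = 459
STORE_FAST q → q=459
LOAD_CONST → push 0
STORE_FAST i → i=0
LOAD_FAST i → push 0
LOAD_CONST → push 5
COMPARE_OP bool(<) → 0 vs 5 = True
POP_JUMP_IF_FALSE → pop True; no jump
LOAD_FAST_LOAD_FAST v,b → push 17,27
BINARY_OP ^ → 17 ^ 27 = 10
STORE_FAST v → v=10
LOAD_FAST i → push 0
LOAD_CONST → push 1
BINARY_OP + → 0 + 1 = 1
STORE_FAST i → i=1
LOAD_FAST i → push 1
LOAD_CONST → push 5
COMPARE_OP bool(<) → 1 vs 5 = True
POP_JUMP_IF_FALSE → pop True; no jump
LOAD_FAST_LOAD_FAST v,b → push 10,27
BINARY_OP ^ → 10 ^ 27 = 17
STORE_FAST v → v=17
LOAD_FAST i → push 1
LOAD_CONST → push 1
BINARY_OP + → 1 + 1 = 2
STORE_FAST i → i=2
LOAD_FAST i → push 2
LOAD_CONST → push 5
COMPARE_OP bool(<) → 2 vs 5 = True
POP_JUMP_IF_FALSE → pop True; no jump
LOAD_FAST_LOAD_FAST v,b → push 17,27
BINARY_OP ^ → 17 ^ 27 = 10
STORE_FAST v → v=10
LOAD_FAST i → push 2
LOAD_CONST → push 1
BINARY_OP + → 2 + 1 = 3
STORE_FAST i → i=3
LOAD_FAST i → push 3
LOAD_CONST → push 5
COMPARE_OP bool(<) → 3 vs 5 = True
POP_JUMP_IF_FALSE → pop True; no jump
LOAD_FAST_LOAD_FAST v,b → push 10,27
BINARY_OP ^ → 10 ^ 27 = 17
STORE_FAST v → v=17
LOAD_FAST i → push 3
LOAD_CONST → push 1
BINARY_OP + → 3 + 1 = 4
STORE_FAST i → i=4
LOAD_FAST i → push 4
LOAD_CONST → push 5
COMPARE_OP bool(<) → 4 vs 5 = True
POP_JUMP_IF_FALSE → pop True; no jump
LOAD_FAST_LOAD_FAST v,b → push 17,27
BINARY_OP ^ → 17 ^ 27 = 10
STORE_FAST v → v=10
LOAD_FAST i → push 4
LOAD_CONST → push 1
BINARY_OP + → 4 + 1 = 5
STORE_FAST i → i=5
LOAD_FAST i → push 5
LOAD_CONST → push 5
COMPARE_OP bool(<) → 5 vs 5 = False
POP_JUMP_IF_FALSE → pop False; jump
LOAD_FAST v → push 10
RETURN_VALUE → return 10.

10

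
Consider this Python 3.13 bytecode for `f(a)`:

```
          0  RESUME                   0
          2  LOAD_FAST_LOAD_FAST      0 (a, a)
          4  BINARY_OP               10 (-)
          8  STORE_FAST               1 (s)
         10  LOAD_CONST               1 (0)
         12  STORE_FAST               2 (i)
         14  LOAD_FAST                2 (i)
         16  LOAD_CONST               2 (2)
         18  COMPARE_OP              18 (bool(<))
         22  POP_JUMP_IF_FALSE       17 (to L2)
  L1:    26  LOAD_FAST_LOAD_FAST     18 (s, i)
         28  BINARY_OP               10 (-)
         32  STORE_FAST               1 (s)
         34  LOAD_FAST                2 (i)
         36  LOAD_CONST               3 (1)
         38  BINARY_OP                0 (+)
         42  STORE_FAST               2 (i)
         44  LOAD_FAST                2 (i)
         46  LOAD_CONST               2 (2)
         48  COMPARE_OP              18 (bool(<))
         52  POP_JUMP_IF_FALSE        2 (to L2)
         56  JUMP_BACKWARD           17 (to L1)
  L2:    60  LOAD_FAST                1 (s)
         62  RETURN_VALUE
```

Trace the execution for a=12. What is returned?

-1

LOAD_FAST_LOAD_FAST a,a → push 12,12. Stack: [12, 12]
BINARY_OP - → 12 - 12 = 0. Stack: [0]
STORE_FAST s → s=0. Stack: []
LOAD_CONST → push 0. Stack: [0]
STORE_FAST i → i=0. Stack: []
LOAD_FAST i → push 0. Stack: [0]
LOAD_CONST → push 2. Stack: [0, 2]
COMPARE_OP bool(<) → 0 vs 2 = True. Stack: [True]
POP_JUMP_IF_FALSE → pop True; no jump. Stack: []
LOAD_FAST_LOAD_FAST s,i → push 0,0. Stack: [0, 0]
BINARY_OP - → 0 - 0 = 0. Stack: [0]
STORE_FAST s → s=0. Stack: []
LOAD_FAST i → push 0. Stack: [0]
LOAD_CONST → push 1. Stack: [0, 1]
BINARY_OP + → 0 + 1 = 1. Stack: [1]
STORE_FAST i → i=1. Stack: []
LOAD_FAST i → push 1. Stack: [1]
LOAD_CONST → push 2. Stack: [1, 2]
COMPARE_OP bool(<) → 1 vs 2 = True. Stack: [True]
POP_JUMP_IF_FALSE → pop True; no jump. Stack: []
LOAD_FAST_LOAD_FAST s,i → push 0,1. Stack: [0, 1]
BINARY_OP - → 0 - 1 = -1. Stack: [-1]
STORE_FAST s → s=-1. Stack: []
LOAD_FAST i → push 1. Stack: [1]
LOAD_CONST → push 1. Stack: [1, 1]
BINARY_OP + → 1 + 1 = 2. Stack: [2]
STORE_FAST i → i=2. Stack: []
LOAD_FAST i → push 2. Stack: [2]
LOAD_CONST → push 2. Stack: [2, 2]
COMPARE_OP bool(<) → 2 vs 2 = False. Stack: [False]
POP_JUMP_IF_FALSE → pop False; jump. Stack: []
LOAD_FAST s → push -1. Stack: [-1]
RETURN_VALUE → return -1.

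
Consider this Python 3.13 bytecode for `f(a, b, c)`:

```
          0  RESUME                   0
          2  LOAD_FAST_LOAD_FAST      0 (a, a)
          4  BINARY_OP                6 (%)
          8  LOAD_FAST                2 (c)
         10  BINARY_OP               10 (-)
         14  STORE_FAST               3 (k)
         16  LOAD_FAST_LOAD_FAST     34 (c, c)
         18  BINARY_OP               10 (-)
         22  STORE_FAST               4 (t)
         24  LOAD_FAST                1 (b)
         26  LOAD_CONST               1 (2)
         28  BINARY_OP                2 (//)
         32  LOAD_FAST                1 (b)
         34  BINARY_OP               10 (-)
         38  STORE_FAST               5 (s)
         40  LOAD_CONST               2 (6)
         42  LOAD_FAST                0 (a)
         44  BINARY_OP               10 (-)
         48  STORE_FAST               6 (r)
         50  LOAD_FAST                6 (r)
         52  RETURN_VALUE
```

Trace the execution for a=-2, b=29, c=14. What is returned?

LOAD_FAST_LOAD_FAST a,a → push -2,-2. Stack: [-2, -2]
BINARY_OP % → -2 % -2 = 0. Stack: [0]
LOAD_FAST c → push 14. Stack: [0, 14]
BINARY_OP - → 0 - 14 = -14. Stack: [-14]
STORE_FAST k → k=-14. Stack: []
LOAD_FAST_LOAD_FAST c,c → push 14,14. Stack: [14, 14]
BINARY_OP - → 14 - 14 = 0. Stack: [0]
STORE_FAST t → t=0. Stack: []
LOAD_FAST b → push 29. Stack: [29]
LOAD_CONST → push 2. Stack: [29, 2]
BINARY_OP // → 29 // 2 = 14. Stack: [14]
LOAD_FAST b → push 29. Stack: [14, 29]
BINARY_OP - → 14 - 29 = -15. Stack: [-15]
STORE_FAST s → s=-15. Stack: []
LOAD_CONST → push 6. Stack: [6]
LOAD_FAST a → push -2. Stack: [6, -2]
BINARY_OP - → 6 - -2 = 8. Stack: [8]
STORE_FAST r → r=8. Stack: []
LOAD_FAST r → push 8. Stack: [8]
RETURN_VALUE → return 8.

8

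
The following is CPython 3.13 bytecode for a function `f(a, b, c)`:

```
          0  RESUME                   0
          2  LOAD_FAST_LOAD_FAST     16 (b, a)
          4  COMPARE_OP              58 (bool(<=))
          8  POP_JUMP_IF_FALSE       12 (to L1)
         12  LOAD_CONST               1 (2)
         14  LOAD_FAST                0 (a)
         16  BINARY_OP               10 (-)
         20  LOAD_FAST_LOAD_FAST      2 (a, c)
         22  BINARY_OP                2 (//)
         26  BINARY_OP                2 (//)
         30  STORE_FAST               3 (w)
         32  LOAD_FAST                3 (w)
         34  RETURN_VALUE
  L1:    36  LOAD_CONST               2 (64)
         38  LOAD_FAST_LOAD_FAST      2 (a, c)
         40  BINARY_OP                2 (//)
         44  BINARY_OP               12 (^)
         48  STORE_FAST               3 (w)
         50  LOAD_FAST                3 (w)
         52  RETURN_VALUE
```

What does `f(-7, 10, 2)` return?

LOAD_FAST_LOAD_FAST b,a → push 10,-7. Stack: [10, -7]
COMPARE_OP bool(<=) → 10 vs -7 = False. Stack: [False]
POP_JUMP_IF_FALSE → pop False; jump. Stack: []
LOAD_CONST → push 64. Stack: [64]
LOAD_FAST_LOAD_FAST a,c → push -7,2. Stack: [64, -7, 2]
BINARY_OP // → -7 // 2 = -4. Stack: [64, -4]
BINARY_OP ^ → 64 ^ -4 = -68. Stack: [-68]
STORE_FAST w → w=-68. Stack: []
LOAD_FAST w → push -68. Stack: [-68]
RETURN_VALUE → return -68.

-68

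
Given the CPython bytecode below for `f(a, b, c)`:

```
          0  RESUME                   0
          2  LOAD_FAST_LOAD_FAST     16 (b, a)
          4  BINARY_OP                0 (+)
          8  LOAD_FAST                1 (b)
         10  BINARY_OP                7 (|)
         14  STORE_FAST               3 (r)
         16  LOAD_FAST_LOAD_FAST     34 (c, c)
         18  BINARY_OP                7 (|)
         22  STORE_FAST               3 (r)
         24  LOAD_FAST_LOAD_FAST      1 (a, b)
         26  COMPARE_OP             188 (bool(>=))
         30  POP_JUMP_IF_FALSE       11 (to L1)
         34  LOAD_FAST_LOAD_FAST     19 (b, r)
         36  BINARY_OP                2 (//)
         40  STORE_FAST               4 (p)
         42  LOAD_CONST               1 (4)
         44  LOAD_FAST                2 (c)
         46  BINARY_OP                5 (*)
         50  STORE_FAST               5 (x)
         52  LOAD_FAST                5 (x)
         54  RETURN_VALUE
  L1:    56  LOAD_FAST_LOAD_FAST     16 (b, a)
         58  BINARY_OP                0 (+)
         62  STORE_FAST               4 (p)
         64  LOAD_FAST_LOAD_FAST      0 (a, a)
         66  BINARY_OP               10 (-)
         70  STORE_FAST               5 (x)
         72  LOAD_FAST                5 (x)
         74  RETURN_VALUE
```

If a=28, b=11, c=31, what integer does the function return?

124

LOAD_FAST_LOAD_FAST b,a → push 11,28. Stack: [11, 28]
BINARY_OP + → 11 + 28 = 39. Stack: [39]
LOAD_FAST b → push 11. Stack: [39, 11]
BINARY_OP | → 39 | 11 = 47. Stack: [47]
STORE_FAST r → r=47. Stack: []
LOAD_FAST_LOAD_FAST c,c → push 31,31. Stack: [31, 31]
BINARY_OP | → 31 | 31 = 31. Stack: [31]
STORE_FAST r → r=31. Stack: []
LOAD_FAST_LOAD_FAST a,b → push 28,11. Stack: [28, 11]
COMPARE_OP bool(>=) → 28 vs 11 = True. Stack: [True]
POP_JUMP_IF_FALSE → pop True; no jump. Stack: []
LOAD_FAST_LOAD_FAST b,r → push 11,31. Stack: [11, 31]
BINARY_OP // → 11 // 31 = 0. Stack: [0]
STORE_FAST p → p=0. Stack: []
LOAD_CONST → push 4. Stack: [4]
LOAD_FAST c → push 31. Stack: [4, 31]
BINARY_OP * → 4 * 31 = 124. Stack: [124]
STORE_FAST x → x=124. Stack: []
LOAD_FAST x → push 124. Stack: [124]
RETURN_VALUE → return 124.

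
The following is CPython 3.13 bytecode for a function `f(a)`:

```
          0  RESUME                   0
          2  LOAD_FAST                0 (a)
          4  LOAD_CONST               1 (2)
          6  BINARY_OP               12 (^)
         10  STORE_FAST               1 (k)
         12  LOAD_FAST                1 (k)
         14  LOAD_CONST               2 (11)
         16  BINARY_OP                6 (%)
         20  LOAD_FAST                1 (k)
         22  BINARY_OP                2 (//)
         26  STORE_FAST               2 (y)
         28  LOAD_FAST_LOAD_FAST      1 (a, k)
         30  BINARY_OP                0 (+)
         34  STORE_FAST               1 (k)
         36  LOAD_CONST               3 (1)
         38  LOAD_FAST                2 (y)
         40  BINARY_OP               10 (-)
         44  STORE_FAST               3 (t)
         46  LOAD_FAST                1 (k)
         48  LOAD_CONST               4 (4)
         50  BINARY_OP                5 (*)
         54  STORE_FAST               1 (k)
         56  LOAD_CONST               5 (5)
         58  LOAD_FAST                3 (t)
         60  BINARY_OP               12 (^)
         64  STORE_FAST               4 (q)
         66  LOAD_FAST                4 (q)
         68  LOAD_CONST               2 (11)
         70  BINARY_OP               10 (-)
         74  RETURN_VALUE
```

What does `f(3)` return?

LOAD_FAST a → push 3. Stack: [3]
LOAD_CONST → push 2. Stack: [3, 2]
BINARY_OP ^ → 3 ^ 2 = 1. Stack: [1]
STORE_FAST k → k=1. Stack: []
LOAD_FAST k → push 1. Stack: [1]
LOAD_CONST → push 11. Stack: [1, 11]
BINARY_OP % → 1 % 11 = 1. Stack: [1]
LOAD_FAST k → push 1. Stack: [1, 1]
BINARY_OP // → 1 // 1 = 1. Stack: [1]
STORE_FAST y → y=1. Stack: []
LOAD_FAST_LOAD_FAST a,k → push 3,1. Stack: [3, 1]
BINARY_OP + → 3 + 1 = 4. Stack: [4]
STORE_FAST k → k=4. Stack: []
LOAD_CONST → push 1. Stack: [1]
LOAD_FAST y → push 1. Stack: [1, 1]
BINARY_OP - → 1 - 1 = 0. Stack: [0]
STORE_FAST t → t=0. Stack: []
LOAD_FAST k → push 4. Stack: [4]
LOAD_CONST → push 4. Stack: [4, 4]
BINARY_OP * → 4 * 4 = 16. Stack: [16]
STORE_FAST k → k=16. Stack: []
LOAD_CONST → push 5. Stack: [5]
LOAD_FAST t → push 0. Stack: [5, 0]
BINARY_OP ^ → 5 ^ 0 = 5. Stack: [5]
STORE_FAST q → q=5. Stack: []
LOAD_FAST q → push 5. Stack: [5]
LOAD_CONST → push 11. Stack: [5, 11]
BINARY_OP - → 5 - 11 = -6. Stack: [-6]
RETURN_VALUE → return -6.

-6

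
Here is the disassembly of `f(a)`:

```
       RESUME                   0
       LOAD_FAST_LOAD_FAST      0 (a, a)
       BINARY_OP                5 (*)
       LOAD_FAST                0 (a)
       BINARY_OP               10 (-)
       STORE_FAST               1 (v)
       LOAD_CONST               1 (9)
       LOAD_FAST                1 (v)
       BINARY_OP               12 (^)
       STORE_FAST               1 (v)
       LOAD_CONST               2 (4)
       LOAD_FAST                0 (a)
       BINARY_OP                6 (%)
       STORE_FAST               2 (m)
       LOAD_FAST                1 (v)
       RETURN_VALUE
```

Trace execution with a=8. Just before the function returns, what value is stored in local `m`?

4

LOAD_FAST_LOAD_FAST a,a → push 8,8. Stack: [8, 8]
BINARY_OP * → 8 * 8 = 64. Stack: [64]
LOAD_FAST a → push 8. Stack: [64, 8]
BINARY_OP - → 64 - 8 = 56. Stack: [56]
STORE_FAST v → v=56. Stack: []
LOAD_CONST → push 9. Stack: [9]
LOAD_FAST v → push 56. Stack: [9, 56]
BINARY_OP ^ → 9 ^ 56 = 49. Stack: [49]
STORE_FAST v → v=49. Stack: []
LOAD_CONST → push 4. Stack: [4]
LOAD_FAST a → push 8. Stack: [4, 8]
BINARY_OP % → 4 % 8 = 4. Stack: [4]
STORE_FAST m → m=4. Stack: []
LOAD_FAST v → push 49. Stack: [49]
RETURN_VALUE → return 49.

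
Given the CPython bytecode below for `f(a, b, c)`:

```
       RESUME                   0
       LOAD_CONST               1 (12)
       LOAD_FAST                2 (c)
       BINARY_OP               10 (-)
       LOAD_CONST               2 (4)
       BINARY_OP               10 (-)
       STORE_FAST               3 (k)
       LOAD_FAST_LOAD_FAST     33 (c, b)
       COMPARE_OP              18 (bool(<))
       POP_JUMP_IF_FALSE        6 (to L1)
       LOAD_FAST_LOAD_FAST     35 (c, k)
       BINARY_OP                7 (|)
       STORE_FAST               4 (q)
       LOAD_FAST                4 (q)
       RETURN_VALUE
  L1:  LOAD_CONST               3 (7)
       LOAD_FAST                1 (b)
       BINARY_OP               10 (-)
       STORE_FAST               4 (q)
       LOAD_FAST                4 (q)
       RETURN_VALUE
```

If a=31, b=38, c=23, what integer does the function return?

LOAD_CONST → push 12. Stack: [12]
LOAD_FAST c → push 23. Stack: [12, 23]
BINARY_OP - → 12 - 23 = -11. Stack: [-11]
LOAD_CONST → push 4. Stack: [-11, 4]
BINARY_OP - → -11 - 4 = -15. Stack: [-15]
STORE_FAST k → k=-15. Stack: []
LOAD_FAST_LOAD_FAST c,b → push 23,38. Stack: [23, 38]
COMPARE_OP bool(<) → 23 vs 38 = True. Stack: [True]
POP_JUMP_IF_FALSE → pop True; no jump. Stack: []
LOAD_FAST_LOAD_FAST c,k → push 23,-15. Stack: [23, -15]
BINARY_OP | → 23 | -15 = -9. Stack: [-9]
STORE_FAST q → q=-9. Stack: []
LOAD_FAST q → push -9. Stack: [-9]
RETURN_VALUE → return -9.

-9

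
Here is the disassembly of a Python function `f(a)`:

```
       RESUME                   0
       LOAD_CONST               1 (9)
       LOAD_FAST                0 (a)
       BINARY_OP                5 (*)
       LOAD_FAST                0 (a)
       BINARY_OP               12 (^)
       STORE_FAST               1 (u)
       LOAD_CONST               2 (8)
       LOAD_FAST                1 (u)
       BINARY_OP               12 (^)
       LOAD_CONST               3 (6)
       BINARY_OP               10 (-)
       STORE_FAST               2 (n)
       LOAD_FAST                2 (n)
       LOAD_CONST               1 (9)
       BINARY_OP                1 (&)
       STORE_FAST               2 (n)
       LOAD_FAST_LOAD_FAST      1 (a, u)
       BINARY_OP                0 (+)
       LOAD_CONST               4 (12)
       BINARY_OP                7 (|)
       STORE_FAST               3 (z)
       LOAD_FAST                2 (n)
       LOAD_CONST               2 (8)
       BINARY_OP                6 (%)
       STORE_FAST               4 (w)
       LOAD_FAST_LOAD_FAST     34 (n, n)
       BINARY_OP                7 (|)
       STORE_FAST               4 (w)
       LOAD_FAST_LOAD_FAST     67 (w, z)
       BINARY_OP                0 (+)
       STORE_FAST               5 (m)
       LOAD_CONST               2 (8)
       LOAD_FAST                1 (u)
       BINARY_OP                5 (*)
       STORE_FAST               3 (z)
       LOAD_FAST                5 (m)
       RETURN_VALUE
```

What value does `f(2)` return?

30

LOAD_CONST → push 9. Stack: [9]
LOAD_FAST a → push 2. Stack: [9, 2]
BINARY_OP * → 9 * 2 = 18. Stack: [18]
LOAD_FAST a → push 2. Stack: [18, 2]
BINARY_OP ^ → 18 ^ 2 = 16. Stack: [16]
STORE_FAST u → u=16. Stack: []
LOAD_CONST → push 8. Stack: [8]
LOAD_FAST u → push 16. Stack: [8, 16]
BINARY_OP ^ → 8 ^ 16 = 24. Stack: [24]
LOAD_CONST → push 6. Stack: [24, 6]
BINARY_OP - → 24 - 6 = 18. Stack: [18]
STORE_FAST n → n=18. Stack: []
LOAD_FAST n → push 18. Stack: [18]
LOAD_CONST → push 9. Stack: [18, 9]
BINARY_OP & → 18 & 9 = 0. Stack: [0]
STORE_FAST n → n=0. Stack: []
LOAD_FAST_LOAD_FAST a,u → push 2,16. Stack: [2, 16]
BINARY_OP + → 2 + 16 = 18. Stack: [18]
LOAD_CONST → push 12. Stack: [18, 12]
BINARY_OP | → 18 | 12 = 30. Stack: [30]
STORE_FAST z → z=30. Stack: []
LOAD_FAST n → push 0. Stack: [0]
LOAD_CONST → push 8. Stack: [0, 8]
BINARY_OP % → 0 % 8 = 0. Stack: [0]
STORE_FAST w → w=0. Stack: []
LOAD_FAST_LOAD_FAST n,n → push 0,0. Stack: [0, 0]
BINARY_OP | → 0 | 0 = 0. Stack: [0]
STORE_FAST w → w=0. Stack: []
LOAD_FAST_LOAD_FAST w,z → push 0,30. Stack: [0, 30]
BINARY_OP + → 0 + 30 = 30. Stack: [30]
STORE_FAST m → m=30. Stack: []
LOAD_CONST → push 8. Stack: [8]
LOAD_FAST u → push 16. Stack: [8, 16]
BINARY_OP * → 8 * 16 = 128. Stack: [128]
STORE_FAST z → z=128. Stack: []
LOAD_FAST m → push 30. Stack: [30]
RETURN_VALUE → return 30.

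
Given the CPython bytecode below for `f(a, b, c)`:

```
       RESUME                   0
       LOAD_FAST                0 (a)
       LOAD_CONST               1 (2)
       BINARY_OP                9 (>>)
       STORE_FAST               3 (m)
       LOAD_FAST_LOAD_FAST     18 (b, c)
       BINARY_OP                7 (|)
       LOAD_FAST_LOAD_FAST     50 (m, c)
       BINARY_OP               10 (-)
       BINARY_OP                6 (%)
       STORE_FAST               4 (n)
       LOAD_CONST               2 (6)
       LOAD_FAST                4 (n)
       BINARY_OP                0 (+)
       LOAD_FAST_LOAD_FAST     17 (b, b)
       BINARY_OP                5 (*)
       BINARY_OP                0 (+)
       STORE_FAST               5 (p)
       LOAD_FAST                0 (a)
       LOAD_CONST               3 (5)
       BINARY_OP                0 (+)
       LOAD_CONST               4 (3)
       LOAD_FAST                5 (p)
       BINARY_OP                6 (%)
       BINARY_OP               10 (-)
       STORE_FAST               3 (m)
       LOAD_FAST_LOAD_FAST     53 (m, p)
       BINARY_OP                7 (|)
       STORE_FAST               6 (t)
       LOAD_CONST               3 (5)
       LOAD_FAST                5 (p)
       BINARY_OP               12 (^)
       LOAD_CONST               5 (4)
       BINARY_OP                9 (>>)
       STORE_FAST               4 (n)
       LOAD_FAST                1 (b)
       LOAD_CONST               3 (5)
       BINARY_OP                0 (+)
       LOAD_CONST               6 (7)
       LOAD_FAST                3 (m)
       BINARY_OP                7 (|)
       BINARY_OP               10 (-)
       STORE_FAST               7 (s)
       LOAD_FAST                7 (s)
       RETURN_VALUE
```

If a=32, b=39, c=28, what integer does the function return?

5

LOAD_FAST a → push 32. Stack: [32]
LOAD_CONST → push 2. Stack: [32, 2]
BINARY_OP >> → 32 >> 2 = 8. Stack: [8]
STORE_FAST m → m=8. Stack: []
LOAD_FAST_LOAD_FAST b,c → push 39,28. Stack: [39, 28]
BINARY_OP | → 39 | 28 = 63. Stack: [63]
LOAD_FAST_LOAD_FAST m,c → push 8,28. Stack: [63, 8, 28]
BINARY_OP - → 8 - 28 = -20. Stack: [63, -20]
BINARY_OP % → 63 % -20 = -17. Stack: [-17]
STORE_FAST n → n=-17. Stack: []
LOAD_CONST → push 6. Stack: [6]
LOAD_FAST n → push -17. Stack: [6, -17]
BINARY_OP + → 6 + -17 = -11. Stack: [-11]
LOAD_FAST_LOAD_FAST b,b → push 39,39. Stack: [-11, 39, 39]
BINARY_OP * → 39 * 39 = 1521. Stack: [-11, 1521]
BINARY_OP + → -11 + 1521 = 1510. Stack: [1510]
STORE_FAST p → p=1510. Stack: []
LOAD_FAST a → push 32. Stack: [32]
LOAD_CONST → push 5. Stack: [32, 5]
BINARY_OP + → 32 + 5 = 37. Stack: [37]
LOAD_CONST → push 3. Stack: [37, 3]
LOAD_FAST p → push 1510. Stack: [37, 3, 1510]
BINARY_OP % → 3 % 1510 = 3. Stack: [37, 3]
BINARY_OP - → 37 - 3 = 34. Stack: [34]
STORE_FAST m → m=34. Stack: []
LOAD_FAST_LOAD_FAST m,p → push 34,1510. Stack: [34, 1510]
BINARY_OP | → 34 | 1510 = 1510. Stack: [1510]
STORE_FAST t → t=1510. Stack: []
LOAD_CONST → push 5. Stack: [5]
LOAD_FAST p → push 1510. Stack: [5, 1510]
BINARY_OP ^ → 5 ^ 1510 = 1507. Stack: [1507]
LOAD_CONST → push 4. Stack: [1507, 4]
BINARY_OP >> → 1507 >> 4 = 94. Stack: [94]
STORE_FAST n → n=94. Stack: []
LOAD_FAST b → push 39. Stack: [39]
LOAD_CONST → push 5. Stack: [39, 5]
BINARY_OP + → 39 + 5 = 44. Stack: [44]
LOAD_CONST → push 7. Stack: [44, 7]
LOAD_FAST m → push 34. Stack: [44, 7, 34]
BINARY_OP | → 7 | 34 = 39. Stack: [44, 39]
BINARY_OP - → 44 - 39 = 5. Stack: [5]
STORE_FAST s → s=5. Stack: []
LOAD_FAST s → push 5. Stack: [5]
RETURN_VALUE → return 5.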